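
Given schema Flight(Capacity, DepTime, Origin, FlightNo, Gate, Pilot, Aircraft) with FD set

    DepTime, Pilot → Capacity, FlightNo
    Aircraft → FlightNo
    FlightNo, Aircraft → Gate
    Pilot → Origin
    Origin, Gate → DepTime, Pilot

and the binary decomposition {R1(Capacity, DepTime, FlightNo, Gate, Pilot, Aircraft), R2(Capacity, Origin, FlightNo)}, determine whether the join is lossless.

No

Common attributes: R1 ∩ R2 = {Capacity, FlightNo}.
No dependency enlarges {Capacity, FlightNo}, so (Capacity, FlightNo)⁺ = {Capacity, FlightNo}.
The closure contains neither all of R1 = {Capacity, DepTime, FlightNo, Gate, Pilot, Aircraft} nor all of R2 = {Capacity, Origin, FlightNo}, so the common attributes are not a superkey of either fragment. The join is lossy.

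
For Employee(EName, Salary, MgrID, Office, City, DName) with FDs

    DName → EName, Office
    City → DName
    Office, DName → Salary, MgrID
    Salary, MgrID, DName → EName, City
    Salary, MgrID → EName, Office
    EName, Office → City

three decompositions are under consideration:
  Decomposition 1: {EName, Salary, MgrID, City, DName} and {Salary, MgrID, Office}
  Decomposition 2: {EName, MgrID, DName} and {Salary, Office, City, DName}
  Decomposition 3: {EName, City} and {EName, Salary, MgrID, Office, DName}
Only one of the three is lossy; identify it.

Decomposition 1: common = {Salary, MgrID}, closure = {EName, Salary, MgrID, Office, City, DName} → lossless.
Decomposition 2: common = {DName}, closure = {EName, Salary, MgrID, Office, City, DName} → lossless.
Decomposition 3: common = {EName}, closure = {EName} → lossy.

Decomposition 3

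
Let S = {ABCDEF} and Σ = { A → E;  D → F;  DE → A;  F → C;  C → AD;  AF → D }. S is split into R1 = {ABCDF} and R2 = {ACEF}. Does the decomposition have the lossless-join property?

Common attributes: R1 ∩ R2 = {ACF}.
Closure of {ACF}: A → E applies, adding E; C → AD applies, adding D. So (ACF)⁺ = {ACDEF}.
This closure contains every attribute of R2, so R1 ∩ R2 → R2. The join is lossless.

Yes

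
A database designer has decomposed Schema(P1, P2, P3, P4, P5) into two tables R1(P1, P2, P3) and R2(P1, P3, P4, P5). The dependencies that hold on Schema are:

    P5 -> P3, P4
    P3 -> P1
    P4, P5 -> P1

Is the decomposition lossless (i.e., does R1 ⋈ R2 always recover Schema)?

No

Common attributes: R1 ∩ R2 = {P1, P3}.
No dependency enlarges {P1, P3}, so (P1, P3)⁺ = {P1, P3}.
The closure contains neither all of R1 = {P1, P2, P3} nor all of R2 = {P1, P3, P4, P5}, so the common attributes are not a superkey of either fragment. The join is lossy.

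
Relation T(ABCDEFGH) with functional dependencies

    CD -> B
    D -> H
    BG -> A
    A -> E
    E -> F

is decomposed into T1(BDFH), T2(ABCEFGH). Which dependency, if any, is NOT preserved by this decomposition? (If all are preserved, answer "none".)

Check CD → B: no single fragment contains all of {BCD}, and the restricted closure of {CD} across the fragments never reaches {B}.
D → H is preserved.
BG → A is preserved.
A → E is preserved.
E → F is preserved.

CD -> B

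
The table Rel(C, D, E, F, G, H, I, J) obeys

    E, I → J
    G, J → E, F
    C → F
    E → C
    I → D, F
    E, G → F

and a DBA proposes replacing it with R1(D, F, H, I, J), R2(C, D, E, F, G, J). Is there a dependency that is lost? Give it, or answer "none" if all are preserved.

E, I → J

Check E, I → J: no single fragment contains all of {E, I, J}, and the restricted closure of {E, I} across the fragments never reaches {J}.
G, J → E, F is preserved.
C → F is preserved.
E → C is preserved.
I → D, F is preserved.
E, G → F is preserved.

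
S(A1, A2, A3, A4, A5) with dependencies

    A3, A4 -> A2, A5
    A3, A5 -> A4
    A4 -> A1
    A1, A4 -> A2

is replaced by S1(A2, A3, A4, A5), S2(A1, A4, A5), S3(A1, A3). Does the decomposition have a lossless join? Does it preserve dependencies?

Lossless test (chase): Rows 1 and 2 agree on A4; apply A4→A1 and equate their A1 entries. Rows 1 and 2 agree on A1, A4; apply A1, A4→A2 and equate their A2 entries. Row 1 is now all distinguished symbols — the join is lossless.
Dependency preservation: A1, A4 → A2 is not contained in any single fragment, but the restricted closure of its left-hand side across the fragments still reaches the right-hand side; the remaining FDs each lie inside some fragment. All dependencies are preserved.

lossless and dependency-preserving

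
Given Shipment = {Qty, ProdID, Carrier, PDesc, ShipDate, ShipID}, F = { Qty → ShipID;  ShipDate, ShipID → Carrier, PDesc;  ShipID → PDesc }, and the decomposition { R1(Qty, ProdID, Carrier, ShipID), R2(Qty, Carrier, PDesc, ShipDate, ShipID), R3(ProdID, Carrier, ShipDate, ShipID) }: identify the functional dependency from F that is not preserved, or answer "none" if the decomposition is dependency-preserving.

Qty → ShipID lies within R1.
ShipDate, ShipID → Carrier, PDesc lies within R2.
ShipID → PDesc lies within R2.
Every dependency is enforceable on the fragments, so the decomposition is dependency-preserving.

none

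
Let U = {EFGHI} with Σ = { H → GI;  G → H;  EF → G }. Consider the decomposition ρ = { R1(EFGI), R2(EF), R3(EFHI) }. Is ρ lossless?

Yes

Chase test. Columns are EFGHI; row i has aⱼ where attribute j ∈ Ri, else bᵢⱼ.
Initial tableau (one row per fragment):
  row 1: a1 a2 a3 b14 a5
  row 2: a1 a2 b23 b24 b25
  row 3: a1 a2 b33 a4 a5
Rows 1 and 2 agree on EF; apply EF→G and equate their G entries.
Rows 1 and 3 agree on EF; apply EF→G and equate their G entries.
Rows 1 and 2 agree on G; apply G→H and equate their H entries.
Rows 1 and 3 agree on G; apply G→H and equate their H entries.
Rows 1 and 2 agree on H; apply H→GI and equate their GI entries.
Row 1 is now all distinguished symbols — the join is lossless.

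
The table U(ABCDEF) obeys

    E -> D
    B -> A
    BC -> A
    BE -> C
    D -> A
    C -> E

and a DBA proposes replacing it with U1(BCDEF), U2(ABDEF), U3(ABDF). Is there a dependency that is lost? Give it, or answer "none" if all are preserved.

none

E → D lies within U1.
B → A lies within U2.
BC → A: restricted closure across fragments reaches A.
BE → C lies within U1.
D → A lies within U2.
C → E lies within U1.
Every dependency is enforceable on the fragments, so the decomposition is dependency-preserving.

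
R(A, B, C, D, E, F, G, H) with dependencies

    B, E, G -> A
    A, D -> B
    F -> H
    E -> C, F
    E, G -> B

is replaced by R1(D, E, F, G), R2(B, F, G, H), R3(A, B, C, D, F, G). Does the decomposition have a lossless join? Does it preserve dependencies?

lossy and not dependency-preserving

Lossless test (chase): Rows 1 and 2 agree on F; apply F→H and equate their H entries. Rows 1 and 3 agree on F; apply F→H and equate their H entries. No row becomes fully distinguished — the join is lossy.
Dependency preservation: the restricted closure of {B, E, G} across the fragments never reaches {A}, so B, E, G → A cannot be enforced without a join — not preserved.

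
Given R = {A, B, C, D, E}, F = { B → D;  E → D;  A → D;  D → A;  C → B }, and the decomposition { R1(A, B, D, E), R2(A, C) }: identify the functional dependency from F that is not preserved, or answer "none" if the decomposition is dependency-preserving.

Check C → B: no single fragment contains all of {B, C}, and the restricted closure of {C} across the fragments never reaches {B}.
B → D is preserved.
E → D is preserved.
A → D is preserved.
D → A is preserved.

C → B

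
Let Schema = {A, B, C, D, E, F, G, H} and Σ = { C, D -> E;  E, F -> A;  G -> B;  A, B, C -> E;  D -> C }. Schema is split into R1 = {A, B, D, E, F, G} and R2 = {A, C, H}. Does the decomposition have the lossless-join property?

Common attributes: R1 ∩ R2 = {A}.
No dependency enlarges {A}, so (A)⁺ = {A}.
The closure contains neither all of R1 = {A, B, D, E, F, G} nor all of R2 = {A, C, H}, so the common attributes are not a superkey of either fragment. The join is lossy.

No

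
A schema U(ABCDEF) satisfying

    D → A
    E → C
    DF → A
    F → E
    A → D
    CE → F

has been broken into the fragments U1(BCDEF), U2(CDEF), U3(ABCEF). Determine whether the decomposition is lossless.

Chase test. Columns are ABCDEF; row i has aⱼ where attribute j ∈ Ui, else bᵢⱼ.
Initial tableau (one row per fragment):
  row 1: b11 a2 a3 a4 a5 a6
  row 2: b21 b22 a3 a4 a5 a6
  row 3: a1 a2 a3 b34 a5 a6
Rows 1 and 2 agree on D; apply D→A and equate their A entries.
No row becomes fully distinguished — the join is lossy.

No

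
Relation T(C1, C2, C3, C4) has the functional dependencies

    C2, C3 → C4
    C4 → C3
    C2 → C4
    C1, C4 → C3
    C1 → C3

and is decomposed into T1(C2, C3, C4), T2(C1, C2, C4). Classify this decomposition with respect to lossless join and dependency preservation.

Lossless test: (C2, C4)⁺ = {C2, C3, C4}, which contains all of one fragment — lossless.
Dependency preservation: the restricted closure of {C1} across the fragments never reaches {C3}, so C1 → C3 cannot be enforced without a join — not preserved.

lossless but not dependency-preserving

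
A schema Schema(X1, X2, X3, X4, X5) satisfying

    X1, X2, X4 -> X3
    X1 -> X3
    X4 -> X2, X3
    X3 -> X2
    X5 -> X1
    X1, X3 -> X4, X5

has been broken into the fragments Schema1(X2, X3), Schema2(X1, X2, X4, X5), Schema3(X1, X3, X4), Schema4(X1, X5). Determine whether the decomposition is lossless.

Yes

Chase test. Columns are X1, X2, X3, X4, X5; row i has aⱼ where attribute j ∈ Schemai, else bᵢⱼ.
Initial tableau (one row per fragment):
  row 1: b11 a2 a3 b14 b15
  row 2: a1 a2 b23 a4 a5
  row 3: a1 b32 a3 a4 b35
  row 4: a1 b42 b43 b44 a5
Rows 2 and 3 agree on X1; apply X1→X3 and equate their X3 entries.
Rows 2 and 4 agree on X1; apply X1→X3 and equate their X3 entries.
Rows 2 and 3 agree on X4; apply X4→X2, X3 and equate their X2, X3 entries.
Rows 1 and 4 agree on X3; apply X3→X2 and equate their X2 entries.
Rows 2 and 3 agree on X1, X3; apply X1, X3→X4, X5 and equate their X4, X5 entries.
Rows 2 and 4 agree on X1, X3; apply X1, X3→X4, X5 and equate their X4, X5 entries.
Row 2 is now all distinguished symbols — the join is lossless.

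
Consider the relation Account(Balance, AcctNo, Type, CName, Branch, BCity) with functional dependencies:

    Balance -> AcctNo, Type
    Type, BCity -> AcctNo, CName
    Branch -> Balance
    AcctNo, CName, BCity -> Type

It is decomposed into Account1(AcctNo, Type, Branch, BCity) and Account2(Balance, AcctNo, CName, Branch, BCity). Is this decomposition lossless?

Common attributes: Account1 ∩ Account2 = {AcctNo, Branch, BCity}.
Closure of {AcctNo, Branch, BCity}: Branch → Balance applies, adding Balance; Balance → AcctNo, Type applies, adding Type; Type, BCity → AcctNo, CName applies, adding CName. So (AcctNo, Branch, BCity)⁺ = {Balance, AcctNo, Type, CName, Branch, BCity}.
This closure contains every attribute of Account1, so Account1 ∩ Account2 → Account1. The join is lossless.

Yes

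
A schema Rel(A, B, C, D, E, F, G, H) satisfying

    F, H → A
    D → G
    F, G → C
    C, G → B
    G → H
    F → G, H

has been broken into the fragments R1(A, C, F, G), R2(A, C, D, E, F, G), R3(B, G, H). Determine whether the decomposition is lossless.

Chase test. Columns are A, B, C, D, E, F, G, H; row i has aⱼ where attribute j ∈ Ri, else bᵢⱼ.
Initial tableau (one row per fragment):
  row 1: a1 b12 a3 b14 b15 a6 a7 b18
  row 2: a1 b22 a3 a4 a5 a6 a7 b28
  row 3: b31 a2 b33 b34 b35 b36 a7 a8
Rows 1 and 2 agree on C, G; apply C, G→B and equate their B entries.
Rows 1 and 2 agree on G; apply G→H and equate their H entries.
Rows 1 and 3 agree on G; apply G→H and equate their H entries.
No row becomes fully distinguished — the join is lossy.

No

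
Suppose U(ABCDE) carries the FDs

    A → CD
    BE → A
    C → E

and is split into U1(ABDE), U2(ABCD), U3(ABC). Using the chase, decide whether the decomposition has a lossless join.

Chase test. Columns are ABCDE; row i has aⱼ where attribute j ∈ Ui, else bᵢⱼ.
Initial tableau (one row per fragment):
  row 1: a1 a2 b13 a4 a5
  row 2: a1 a2 a3 a4 b25
  row 3: a1 a2 a3 b34 b35
Rows 1 and 2 agree on A; apply A→CD and equate their CD entries.
Rows 1 and 3 agree on A; apply A→CD and equate their CD entries.
Rows 1 and 2 agree on C; apply C→E and equate their E entries.
Rows 1 and 3 agree on C; apply C→E and equate their E entries.
Row 1 is now all distinguished symbols — the join is lossless.

Yes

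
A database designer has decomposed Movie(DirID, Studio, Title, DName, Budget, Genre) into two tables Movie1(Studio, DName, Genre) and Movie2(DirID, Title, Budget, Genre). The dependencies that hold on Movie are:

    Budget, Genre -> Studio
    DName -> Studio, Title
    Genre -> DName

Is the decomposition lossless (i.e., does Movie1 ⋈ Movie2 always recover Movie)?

Yes

Common attributes: Movie1 ∩ Movie2 = {Genre}.
Closure of {Genre}: Genre → DName applies, adding DName; DName → Studio, Title applies, adding Studio, Title. So (Genre)⁺ = {Studio, Title, DName, Genre}.
This closure contains every attribute of Movie1, so Movie1 ∩ Movie2 → Movie1. The join is lossless.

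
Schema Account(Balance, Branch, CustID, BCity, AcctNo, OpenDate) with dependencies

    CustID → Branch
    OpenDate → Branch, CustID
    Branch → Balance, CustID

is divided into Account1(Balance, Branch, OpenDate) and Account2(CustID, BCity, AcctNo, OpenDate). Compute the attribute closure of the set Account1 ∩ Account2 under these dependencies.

Account1 ∩ Account2 = {OpenDate}.
OpenDate → Branch, CustID applies, adding Branch, CustID
Branch → Balance, CustID applies, adding Balance
Closure: {Balance, Branch, CustID, OpenDate}.

Balance, Branch, CustID, OpenDate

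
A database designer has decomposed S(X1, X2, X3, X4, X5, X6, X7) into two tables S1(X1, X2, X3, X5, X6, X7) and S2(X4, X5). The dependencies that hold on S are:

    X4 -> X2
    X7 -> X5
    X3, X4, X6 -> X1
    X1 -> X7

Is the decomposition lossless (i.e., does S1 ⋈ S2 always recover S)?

No

Common attributes: S1 ∩ S2 = {X5}.
No dependency enlarges {X5}, so (X5)⁺ = {X5}.
The closure contains neither all of S1 = {X1, X2, X3, X5, X6, X7} nor all of S2 = {X4, X5}, so the common attributes are not a superkey of either fragment. The join is lossy.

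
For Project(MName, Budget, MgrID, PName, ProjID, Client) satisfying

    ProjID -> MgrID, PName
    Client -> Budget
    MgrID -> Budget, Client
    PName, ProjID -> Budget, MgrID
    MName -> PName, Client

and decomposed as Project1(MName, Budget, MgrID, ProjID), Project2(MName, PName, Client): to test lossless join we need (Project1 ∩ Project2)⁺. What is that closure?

Project1 ∩ Project2 = {MName}.
MName → PName, Client applies, adding PName, Client
Client → Budget applies, adding Budget
Closure: {MName, Budget, PName, Client}.

MName, Budget, PName, Client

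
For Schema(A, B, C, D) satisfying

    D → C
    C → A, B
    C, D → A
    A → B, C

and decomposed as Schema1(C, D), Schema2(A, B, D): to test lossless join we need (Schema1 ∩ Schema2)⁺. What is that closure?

A, B, C, D

Schema1 ∩ Schema2 = {D}.
D → C applies, adding C
C → A, B applies, adding A, B
Closure: {A, B, C, D}.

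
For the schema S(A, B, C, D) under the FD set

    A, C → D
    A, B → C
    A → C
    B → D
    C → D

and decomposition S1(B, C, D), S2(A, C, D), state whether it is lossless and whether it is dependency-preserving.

Lossless test: (C, D)⁺ = {C, D}, which is a superkey of neither fragment — lossy.
Dependency preservation: A, B → C is not contained in any single fragment, but the restricted closure of its left-hand side across the fragments still reaches the right-hand side; the remaining FDs each lie inside some fragment. All dependencies are preserved.

lossy but dependency-preserving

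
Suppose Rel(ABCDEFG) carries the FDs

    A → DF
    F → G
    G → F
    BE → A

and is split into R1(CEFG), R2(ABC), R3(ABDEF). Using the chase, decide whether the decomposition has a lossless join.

Chase test. Columns are ABCDEFG; row i has aⱼ where attribute j ∈ Ri, else bᵢⱼ.
Initial tableau (one row per fragment):
  row 1: b11 b12 a3 b14 a5 a6 a7
  row 2: a1 a2 a3 b24 b25 b26 b27
  row 3: a1 a2 b33 a4 a5 a6 b37
Rows 2 and 3 agree on A; apply A→DF and equate their DF entries.
Rows 1 and 2 agree on F; apply F→G and equate their G entries.
Rows 1 and 3 agree on F; apply F→G and equate their G entries.
No row becomes fully distinguished — the join is lossy.

No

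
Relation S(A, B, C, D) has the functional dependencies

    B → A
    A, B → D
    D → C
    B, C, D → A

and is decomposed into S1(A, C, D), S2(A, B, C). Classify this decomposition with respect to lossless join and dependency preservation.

Lossless test: (A, C)⁺ = {A, C}, which is a superkey of neither fragment — lossy.
Dependency preservation: the restricted closure of {A, B} across the fragments never reaches {D}, so A, B → D cannot be enforced without a join — not preserved.

lossy and not dependency-preserving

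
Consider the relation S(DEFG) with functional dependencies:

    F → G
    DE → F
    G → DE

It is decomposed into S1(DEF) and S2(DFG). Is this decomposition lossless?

Common attributes: S1 ∩ S2 = {DF}.
Closure of {DF}: F → G applies, adding G; G → DE applies, adding E. So (DF)⁺ = {DEFG}.
This closure contains every attribute of S1, so S1 ∩ S2 → S1. The join is lossless.

Yes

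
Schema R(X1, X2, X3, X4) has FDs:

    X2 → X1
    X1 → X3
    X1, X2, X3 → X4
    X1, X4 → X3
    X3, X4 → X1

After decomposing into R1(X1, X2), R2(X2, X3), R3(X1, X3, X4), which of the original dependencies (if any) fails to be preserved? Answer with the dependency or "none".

X1, X2, X3 → X4

Check X1, X2, X3 → X4: no single fragment contains all of {X1, X2, X3, X4}, and the restricted closure of {X1, X2, X3} across the fragments never reaches {X4}.
X2 → X1 is preserved.
X1 → X3 is preserved.
X1, X4 → X3 is preserved.
X3, X4 → X1 is preserved.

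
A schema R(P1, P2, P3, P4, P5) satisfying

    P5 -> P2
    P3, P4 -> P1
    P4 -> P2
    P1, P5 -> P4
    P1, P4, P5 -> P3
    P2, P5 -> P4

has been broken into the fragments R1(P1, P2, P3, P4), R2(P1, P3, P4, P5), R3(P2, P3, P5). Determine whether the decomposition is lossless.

Chase test. Columns are P1, P2, P3, P4, P5; row i has aⱼ where attribute j ∈ Ri, else bᵢⱼ.
Initial tableau (one row per fragment):
  row 1: a1 a2 a3 a4 b15
  row 2: a1 b22 a3 a4 a5
  row 3: b31 a2 a3 b34 a5
Rows 2 and 3 agree on P5; apply P5→P2 and equate their P2 entries.
Rows 2 and 3 agree on P2, P5; apply P2, P5→P4 and equate their P4 entries.
Rows 1 and 3 agree on P3, P4; apply P3, P4→P1 and equate their P1 entries.
Row 2 is now all distinguished symbols — the join is lossless.

Yes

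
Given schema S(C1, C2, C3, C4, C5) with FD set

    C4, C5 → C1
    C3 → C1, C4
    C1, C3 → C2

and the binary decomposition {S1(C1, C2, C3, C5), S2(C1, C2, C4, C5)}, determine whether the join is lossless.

Common attributes: S1 ∩ S2 = {C1, C2, C5}.
No dependency enlarges {C1, C2, C5}, so (C1, C2, C5)⁺ = {C1, C2, C5}.
The closure contains neither all of S1 = {C1, C2, C3, C5} nor all of S2 = {C1, C2, C4, C5}, so the common attributes are not a superkey of either fragment. The join is lossy.

No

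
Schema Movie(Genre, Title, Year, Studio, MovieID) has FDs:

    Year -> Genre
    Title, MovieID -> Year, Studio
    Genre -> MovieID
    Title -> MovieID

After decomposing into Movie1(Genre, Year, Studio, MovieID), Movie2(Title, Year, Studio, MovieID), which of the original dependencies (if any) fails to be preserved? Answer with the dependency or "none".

Year → Genre lies within Movie1.
Title, MovieID → Year, Studio lies within Movie2.
Genre → MovieID lies within Movie1.
Title → MovieID lies within Movie2.
Every dependency is enforceable on the fragments, so the decomposition is dependency-preserving.

none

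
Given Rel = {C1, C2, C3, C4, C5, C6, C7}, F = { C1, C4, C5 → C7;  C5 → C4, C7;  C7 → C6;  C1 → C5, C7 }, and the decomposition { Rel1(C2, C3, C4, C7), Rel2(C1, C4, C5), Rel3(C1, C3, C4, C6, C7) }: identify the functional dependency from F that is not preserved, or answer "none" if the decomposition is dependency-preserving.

C5 → C4, C7

Check C5 → C4, C7: no single fragment contains all of {C4, C5, C7}, and the restricted closure of {C5} across the fragments never reaches {C4, C7}.
C1, C4, C5 → C7 is preserved.
C7 → C6 is preserved.
C1 → C5, C7 is preserved.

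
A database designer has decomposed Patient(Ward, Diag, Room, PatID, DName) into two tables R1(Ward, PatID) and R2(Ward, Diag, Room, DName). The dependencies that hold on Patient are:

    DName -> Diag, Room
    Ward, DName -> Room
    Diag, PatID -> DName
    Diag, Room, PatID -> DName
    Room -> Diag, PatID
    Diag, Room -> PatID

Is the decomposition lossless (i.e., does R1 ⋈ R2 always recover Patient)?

No

Common attributes: R1 ∩ R2 = {Ward}.
No dependency enlarges {Ward}, so (Ward)⁺ = {Ward}.
The closure contains neither all of R1 = {Ward, PatID} nor all of R2 = {Ward, Diag, Room, DName}, so the common attributes are not a superkey of either fragment. The join is lossy.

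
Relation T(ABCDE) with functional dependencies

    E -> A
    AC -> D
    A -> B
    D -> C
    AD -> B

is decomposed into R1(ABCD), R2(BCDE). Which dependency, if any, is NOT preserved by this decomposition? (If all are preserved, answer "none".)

Check E → A: no single fragment contains all of {AE}, and the restricted closure of {E} across the fragments never reaches {A}.
AC → D is preserved.
A → B is preserved.
D → C is preserved.
AD → B is preserved.

E -> A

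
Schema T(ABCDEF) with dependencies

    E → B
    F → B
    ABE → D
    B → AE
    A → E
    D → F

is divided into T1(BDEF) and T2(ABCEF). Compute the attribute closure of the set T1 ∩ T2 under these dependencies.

ABDEF

T1 ∩ T2 = {BEF}.
B → AE applies, adding A
ABE → D applies, adding D
Closure: {ABDEF}.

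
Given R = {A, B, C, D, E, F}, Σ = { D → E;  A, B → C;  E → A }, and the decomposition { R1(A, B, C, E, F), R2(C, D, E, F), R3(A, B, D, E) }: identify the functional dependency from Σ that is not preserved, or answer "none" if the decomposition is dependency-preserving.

none

D → E lies within R2.
A, B → C lies within R1.
E → A lies within R1.
Every dependency is enforceable on the fragments, so the decomposition is dependency-preserving.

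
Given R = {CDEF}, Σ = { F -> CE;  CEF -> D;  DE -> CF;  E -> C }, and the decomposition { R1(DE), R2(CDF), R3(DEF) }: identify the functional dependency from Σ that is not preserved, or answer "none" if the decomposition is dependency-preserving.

Check E → C: no single fragment contains all of {CE}, and the restricted closure of {E} across the fragments never reaches {C}.
F → CE is preserved.
CEF → D is preserved.
DE → CF is preserved.

E -> C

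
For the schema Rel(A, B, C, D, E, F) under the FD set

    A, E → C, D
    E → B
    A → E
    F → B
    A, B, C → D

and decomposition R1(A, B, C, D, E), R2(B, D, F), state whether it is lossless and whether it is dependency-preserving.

lossy but dependency-preserving

Lossless test: (B, D)⁺ = {B, D}, which is a superkey of neither fragment — lossy.
Dependency preservation: every FD's attributes lie within a single fragment, so each can be enforced locally — preserved.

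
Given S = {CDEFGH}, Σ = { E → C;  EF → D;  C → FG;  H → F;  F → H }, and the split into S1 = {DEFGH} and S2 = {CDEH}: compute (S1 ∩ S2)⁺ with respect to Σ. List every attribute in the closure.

CDEFGH

S1 ∩ S2 = {DEH}.
E → C applies, adding C
C → FG applies, adding FG
Closure: {CDEFGH}.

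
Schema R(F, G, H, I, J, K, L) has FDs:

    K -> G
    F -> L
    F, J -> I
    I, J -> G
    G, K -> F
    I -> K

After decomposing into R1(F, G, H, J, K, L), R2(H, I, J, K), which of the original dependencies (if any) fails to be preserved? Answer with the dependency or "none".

none

K → G lies within R1.
F → L lies within R1.
F, J → I: restricted closure across fragments reaches I.
I, J → G: restricted closure across fragments reaches G.
G, K → F lies within R1.
I → K lies within R2.
Every dependency is enforceable on the fragments, so the decomposition is dependency-preserving.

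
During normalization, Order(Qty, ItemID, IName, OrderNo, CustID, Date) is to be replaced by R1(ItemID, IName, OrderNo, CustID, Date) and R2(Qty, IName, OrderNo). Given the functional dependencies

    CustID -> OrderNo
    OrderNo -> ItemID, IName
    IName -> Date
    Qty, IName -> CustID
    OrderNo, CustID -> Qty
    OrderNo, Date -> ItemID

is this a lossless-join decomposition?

No

Common attributes: R1 ∩ R2 = {IName, OrderNo}.
Closure of {IName, OrderNo}: OrderNo → ItemID, IName applies, adding ItemID; IName → Date applies, adding Date. So (IName, OrderNo)⁺ = {ItemID, IName, OrderNo, Date}.
The closure contains neither all of R1 = {ItemID, IName, OrderNo, CustID, Date} nor all of R2 = {Qty, IName, OrderNo}, so the common attributes are not a superkey of either fragment. The join is lossy.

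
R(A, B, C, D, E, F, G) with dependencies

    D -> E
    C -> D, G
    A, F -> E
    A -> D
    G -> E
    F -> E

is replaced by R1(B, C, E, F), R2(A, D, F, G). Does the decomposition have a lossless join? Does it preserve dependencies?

lossy and not dependency-preserving

Lossless test: (F)⁺ = {E, F}, which is a superkey of neither fragment — lossy.
Dependency preservation: the restricted closure of {D} across the fragments never reaches {E}, so D → E cannot be enforced without a join — not preserved.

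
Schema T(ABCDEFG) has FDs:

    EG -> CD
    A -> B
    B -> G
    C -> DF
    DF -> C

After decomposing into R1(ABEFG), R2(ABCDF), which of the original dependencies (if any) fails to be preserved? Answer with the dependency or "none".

EG -> CD

Check EG → CD: no single fragment contains all of {CDEG}, and the restricted closure of {EG} across the fragments never reaches {CD}.
A → B is preserved.
B → G is preserved.
C → DF is preserved.
DF → C is preserved.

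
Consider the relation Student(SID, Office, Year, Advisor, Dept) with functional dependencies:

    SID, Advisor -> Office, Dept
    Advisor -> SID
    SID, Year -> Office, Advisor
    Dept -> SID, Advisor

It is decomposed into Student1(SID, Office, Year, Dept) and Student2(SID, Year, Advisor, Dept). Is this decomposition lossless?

Common attributes: Student1 ∩ Student2 = {SID, Year, Dept}.
Closure of {SID, Year, Dept}: SID, Year → Office, Advisor applies, adding Office, Advisor. So (SID, Year, Dept)⁺ = {SID, Office, Year, Advisor, Dept}.
This closure contains every attribute of Student1, so Student1 ∩ Student2 → Student1. The join is lossless.

Yes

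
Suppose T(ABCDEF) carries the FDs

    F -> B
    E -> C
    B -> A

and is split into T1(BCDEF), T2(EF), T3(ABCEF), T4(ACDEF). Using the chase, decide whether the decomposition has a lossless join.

Chase test. Columns are ABCDEF; row i has aⱼ where attribute j ∈ Ti, else bᵢⱼ.
Initial tableau (one row per fragment):
  row 1: b11 a2 a3 a4 a5 a6
  row 2: b21 b22 b23 b24 a5 a6
  row 3: a1 a2 a3 b34 a5 a6
  row 4: a1 b42 a3 a4 a5 a6
Rows 1 and 2 agree on F; apply F→B and equate their B entries.
Rows 1 and 4 agree on F; apply F→B and equate their B entries.
Rows 1 and 2 agree on E; apply E→C and equate their C entries.
Rows 1 and 2 agree on B; apply B→A and equate their A entries.
Rows 1 and 3 agree on B; apply B→A and equate their A entries.
Row 1 is now all distinguished symbols — the join is lossless.

Yes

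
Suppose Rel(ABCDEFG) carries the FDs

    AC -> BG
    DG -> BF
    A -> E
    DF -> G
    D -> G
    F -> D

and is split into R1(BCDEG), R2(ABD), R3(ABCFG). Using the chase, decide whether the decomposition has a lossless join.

Chase test. Columns are ABCDEFG; row i has aⱼ where attribute j ∈ Ri, else bᵢⱼ.
Initial tableau (one row per fragment):
  row 1: b11 a2 a3 a4 a5 b16 a7
  row 2: a1 a2 b23 a4 b25 b26 b27
  row 3: a1 a2 a3 b34 b35 a6 a7
Rows 2 and 3 agree on A; apply A→E and equate their E entries.
Rows 1 and 2 agree on D; apply D→G and equate their G entries.
Rows 1 and 2 agree on DG; apply DG→BF and equate their BF entries.
No row becomes fully distinguished — the join is lossy.

No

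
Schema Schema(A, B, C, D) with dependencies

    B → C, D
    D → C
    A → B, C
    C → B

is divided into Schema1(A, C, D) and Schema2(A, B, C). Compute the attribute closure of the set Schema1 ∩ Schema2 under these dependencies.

Schema1 ∩ Schema2 = {A, C}.
A → B, C applies, adding B
B → C, D applies, adding D
Closure: {A, B, C, D}.

A, B, C, D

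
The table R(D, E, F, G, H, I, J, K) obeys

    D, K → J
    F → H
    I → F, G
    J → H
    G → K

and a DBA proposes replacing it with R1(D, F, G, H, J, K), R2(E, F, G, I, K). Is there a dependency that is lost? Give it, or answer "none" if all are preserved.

D, K → J lies within R1.
F → H lies within R1.
I → F, G lies within R2.
J → H lies within R1.
G → K lies within R1.
Every dependency is enforceable on the fragments, so the decomposition is dependency-preserving.

none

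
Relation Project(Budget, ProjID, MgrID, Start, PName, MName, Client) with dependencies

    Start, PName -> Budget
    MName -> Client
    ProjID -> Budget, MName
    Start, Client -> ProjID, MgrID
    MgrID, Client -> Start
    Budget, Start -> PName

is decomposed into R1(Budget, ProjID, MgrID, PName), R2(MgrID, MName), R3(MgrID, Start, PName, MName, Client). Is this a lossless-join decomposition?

No

Chase test. Columns are Budget, ProjID, MgrID, Start, PName, MName, Client; row i has aⱼ where attribute j ∈ Ri, else bᵢⱼ.
Initial tableau (one row per fragment):
  row 1: a1 a2 a3 b14 a5 b16 b17
  row 2: b21 b22 a3 b24 b25 a6 b27
  row 3: b31 b32 a3 a4 a5 a6 a7
Rows 2 and 3 agree on MName; apply MName→Client and equate their Client entries.
Rows 2 and 3 agree on MgrID, Client; apply MgrID, Client→Start and equate their Start entries.
Rows 2 and 3 agree on Start, Client; apply Start, Client→ProjID, MgrID and equate their ProjID, MgrID entries.
Rows 2 and 3 agree on ProjID; apply ProjID→Budget, MName and equate their Budget, MName entries.
Rows 2 and 3 agree on Budget, Start; apply Budget, Start→PName and equate their PName entries.
No row becomes fully distinguished — the join is lossy.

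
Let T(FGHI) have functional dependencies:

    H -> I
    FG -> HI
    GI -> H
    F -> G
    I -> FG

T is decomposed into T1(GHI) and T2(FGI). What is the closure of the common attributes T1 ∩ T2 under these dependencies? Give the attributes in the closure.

T1 ∩ T2 = {GI}.
GI → H applies, adding H
I → FG applies, adding F
Closure: {FGHI}.

FGHI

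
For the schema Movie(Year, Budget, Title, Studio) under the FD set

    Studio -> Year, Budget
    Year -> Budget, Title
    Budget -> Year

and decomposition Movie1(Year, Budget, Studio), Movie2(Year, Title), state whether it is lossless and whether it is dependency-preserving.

Lossless test: (Year)⁺ = {Year, Budget, Title}, which contains all of one fragment — lossless.
Dependency preservation: Year → Budget, Title is not contained in any single fragment, but the restricted closure of its left-hand side across the fragments still reaches the right-hand side; the remaining FDs each lie inside some fragment. All dependencies are preserved.

lossless and dependency-preserving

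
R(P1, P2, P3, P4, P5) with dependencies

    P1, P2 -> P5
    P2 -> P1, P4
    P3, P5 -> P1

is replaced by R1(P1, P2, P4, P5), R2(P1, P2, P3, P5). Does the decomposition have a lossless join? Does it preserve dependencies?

lossless and dependency-preserving

Lossless test: (P1, P2, P5)⁺ = {P1, P2, P4, P5}, which contains all of one fragment — lossless.
Dependency preservation: every FD's attributes lie within a single fragment, so each can be enforced locally — preserved.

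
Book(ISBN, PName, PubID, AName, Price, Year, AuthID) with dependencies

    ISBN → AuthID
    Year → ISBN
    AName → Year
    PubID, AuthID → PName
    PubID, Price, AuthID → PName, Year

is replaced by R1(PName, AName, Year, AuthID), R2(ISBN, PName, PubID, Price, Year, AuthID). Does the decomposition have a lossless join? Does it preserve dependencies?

Lossless test: (PName, Year, AuthID)⁺ = {ISBN, PName, Year, AuthID}, which is a superkey of neither fragment — lossy.
Dependency preservation: every FD's attributes lie within a single fragment, so each can be enforced locally — preserved.

lossy but dependency-preserving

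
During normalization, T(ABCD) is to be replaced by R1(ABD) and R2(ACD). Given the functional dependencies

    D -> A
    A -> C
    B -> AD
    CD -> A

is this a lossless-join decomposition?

Yes

Common attributes: R1 ∩ R2 = {AD}.
Closure of {AD}: A → C applies, adding C. So (AD)⁺ = {ACD}.
This closure contains every attribute of R2, so R1 ∩ R2 → R2. The join is lossless.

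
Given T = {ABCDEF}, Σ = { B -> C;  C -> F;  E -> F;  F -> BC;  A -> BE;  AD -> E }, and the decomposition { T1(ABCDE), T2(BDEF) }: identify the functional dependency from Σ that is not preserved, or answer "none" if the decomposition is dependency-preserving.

none

B → C lies within T1.
C → F: restricted closure across fragments reaches F.
E → F lies within T2.
F → BC: restricted closure across fragments reaches BC.
A → BE lies within T1.
AD → E lies within T1.
Every dependency is enforceable on the fragments, so the decomposition is dependency-preserving.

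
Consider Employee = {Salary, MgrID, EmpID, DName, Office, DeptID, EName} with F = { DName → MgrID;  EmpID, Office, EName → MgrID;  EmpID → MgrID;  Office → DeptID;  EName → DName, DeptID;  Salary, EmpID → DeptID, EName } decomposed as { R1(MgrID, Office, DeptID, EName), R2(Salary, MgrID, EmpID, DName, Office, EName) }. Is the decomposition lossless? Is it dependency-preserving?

Lossless test: (MgrID, Office, EName)⁺ = {MgrID, DName, Office, DeptID, EName}, which contains all of one fragment — lossless.
Dependency preservation: EName → DName, DeptID; Salary, EmpID → DeptID, EName are not contained in any single fragment, but the restricted closure of each left-hand side across the fragments still reaches the right-hand side; the remaining FDs each lie inside some fragment. All dependencies are preserved.

lossless and dependency-preserving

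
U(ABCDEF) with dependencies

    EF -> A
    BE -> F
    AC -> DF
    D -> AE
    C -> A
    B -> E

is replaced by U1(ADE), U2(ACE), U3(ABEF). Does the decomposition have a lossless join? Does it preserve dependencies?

lossy and not dependency-preserving

Lossless test (chase): applying each FD to every pair of rows produces no changes in the tableau, so no row becomes fully distinguished — the join is lossy.
Dependency preservation: the restricted closure of {AC} across the fragments never reaches {DF}, so AC → DF cannot be enforced without a join — not preserved.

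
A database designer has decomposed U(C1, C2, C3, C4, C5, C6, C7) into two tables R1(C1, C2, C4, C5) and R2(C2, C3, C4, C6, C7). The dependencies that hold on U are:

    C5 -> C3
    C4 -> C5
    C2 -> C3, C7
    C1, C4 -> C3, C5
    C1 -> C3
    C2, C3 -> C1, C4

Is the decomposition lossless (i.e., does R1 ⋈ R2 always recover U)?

Common attributes: R1 ∩ R2 = {C2, C4}.
Closure of {C2, C4}: C4 → C5 applies, adding C5; C2 → C3, C7 applies, adding C3, C7; C2, C3 → C1, C4 applies, adding C1. So (C2, C4)⁺ = {C1, C2, C3, C4, C5, C7}.
This closure contains every attribute of R1, so R1 ∩ R2 → R1. The join is lossless.

Yes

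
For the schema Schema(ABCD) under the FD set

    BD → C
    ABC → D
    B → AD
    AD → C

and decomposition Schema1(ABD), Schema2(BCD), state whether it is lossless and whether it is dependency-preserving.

Lossless test: (BD)⁺ = {ABCD}, which contains all of one fragment — lossless.
Dependency preservation: the restricted closure of {AD} across the fragments never reaches {C}, so AD → C cannot be enforced without a join — not preserved.

lossless but not dependency-preserving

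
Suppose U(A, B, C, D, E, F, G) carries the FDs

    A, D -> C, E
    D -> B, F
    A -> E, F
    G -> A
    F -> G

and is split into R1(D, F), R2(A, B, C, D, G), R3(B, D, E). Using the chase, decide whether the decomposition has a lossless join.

Yes

Chase test. Columns are A, B, C, D, E, F, G; row i has aⱼ where attribute j ∈ Ri, else bᵢⱼ.
Initial tableau (one row per fragment):
  row 1: b11 b12 b13 a4 b15 a6 b17
  row 2: a1 a2 a3 a4 b25 b26 a7
  row 3: b31 a2 b33 a4 a5 b36 b37
Rows 1 and 2 agree on D; apply D→B, F and equate their B, F entries.
Rows 1 and 3 agree on D; apply D→B, F and equate their B, F entries.
Rows 1 and 2 agree on F; apply F→G and equate their G entries.
Rows 1 and 3 agree on F; apply F→G and equate their G entries.
Rows 1 and 2 agree on G; apply G→A and equate their A entries.
Rows 1 and 3 agree on G; apply G→A and equate their A entries.
Rows 1 and 2 agree on A, D; apply A, D→C, E and equate their C, E entries.
Rows 1 and 3 agree on A, D; apply A, D→C, E and equate their C, E entries.
Row 1 is now all distinguished symbols — the join is lossless.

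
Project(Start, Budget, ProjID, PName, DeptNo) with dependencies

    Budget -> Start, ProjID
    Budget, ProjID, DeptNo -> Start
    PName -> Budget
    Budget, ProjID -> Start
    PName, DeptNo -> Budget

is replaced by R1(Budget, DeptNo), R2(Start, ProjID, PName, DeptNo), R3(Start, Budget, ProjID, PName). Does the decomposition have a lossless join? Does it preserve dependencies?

lossless and dependency-preserving

Lossless test (chase): Rows 1 and 3 agree on Budget; apply Budget→Start, ProjID and equate their Start, ProjID entries. Rows 2 and 3 agree on PName; apply PName→Budget and equate their Budget entries. Row 2 is now all distinguished symbols — the join is lossless.
Dependency preservation: Budget, ProjID, DeptNo → Start; PName, DeptNo → Budget are not contained in any single fragment, but the restricted closure of each left-hand side across the fragments still reaches the right-hand side; the remaining FDs each lie inside some fragment. All dependencies are preserved.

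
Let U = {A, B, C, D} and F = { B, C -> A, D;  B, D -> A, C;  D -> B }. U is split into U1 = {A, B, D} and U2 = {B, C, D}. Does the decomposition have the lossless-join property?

Yes

Common attributes: U1 ∩ U2 = {B, D}.
Closure of {B, D}: B, D → A, C applies, adding A, C. So (B, D)⁺ = {A, B, C, D}.
This closure contains every attribute of U1, so U1 ∩ U2 → U1. The join is lossless.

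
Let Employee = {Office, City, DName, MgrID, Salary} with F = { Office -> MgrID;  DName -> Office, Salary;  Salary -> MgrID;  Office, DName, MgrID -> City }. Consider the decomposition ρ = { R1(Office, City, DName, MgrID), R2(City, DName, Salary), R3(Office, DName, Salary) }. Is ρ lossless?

Yes

Chase test. Columns are Office, City, DName, MgrID, Salary; row i has aⱼ where attribute j ∈ Ri, else bᵢⱼ.
Initial tableau (one row per fragment):
  row 1: a1 a2 a3 a4 b15
  row 2: b21 a2 a3 b24 a5
  row 3: a1 b32 a3 b34 a5
Rows 1 and 3 agree on Office; apply Office→MgrID and equate their MgrID entries.
Rows 1 and 2 agree on DName; apply DName→Office, Salary and equate their Office, Salary entries.
Rows 1 and 2 agree on Salary; apply Salary→MgrID and equate their MgrID entries.
Rows 1 and 3 agree on Office, DName, MgrID; apply Office, DName, MgrID→City and equate their City entries.
Row 1 is now all distinguished symbols — the join is lossless.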